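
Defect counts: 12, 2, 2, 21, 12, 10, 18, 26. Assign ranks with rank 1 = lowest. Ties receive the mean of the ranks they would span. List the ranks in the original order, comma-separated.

4.5, 1.5, 1.5, 7, 4.5, 3, 6, 8

Sorted (ascending): 2, 2, 10, 12, 12, 18, 21, 26
The 2 values of 2 occupy positions 1–2 → average rank (1+2)/2 = 1.5.
The 2 values of 12 occupy positions 4–5 → average rank (4+5)/2 = 4.5.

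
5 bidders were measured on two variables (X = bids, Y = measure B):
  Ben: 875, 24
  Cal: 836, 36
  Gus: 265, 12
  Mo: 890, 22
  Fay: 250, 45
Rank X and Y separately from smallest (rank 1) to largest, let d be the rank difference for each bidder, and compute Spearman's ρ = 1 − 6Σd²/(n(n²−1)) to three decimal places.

Ranks of variable 1: 4, 3, 2, 5, 1
Ranks of variable 2: 3, 4, 1, 2, 5
d = r₁ − r₂: 1, -1, 1, 3, -4
d²: 1, 1, 1, 9, 16; Σd² = 28
ρ = 1 − 6·28/(5·24) = 1 − 168/120 = -0.400

-0.400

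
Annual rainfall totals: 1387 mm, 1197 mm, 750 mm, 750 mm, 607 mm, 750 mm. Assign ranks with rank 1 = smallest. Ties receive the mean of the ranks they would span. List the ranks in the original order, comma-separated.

Sorted (ascending): 607, 750, 750, 750, 1197, 1387
The 3 values of 750 occupy positions 2–4 → average rank 3.

6, 5, 3, 3, 1, 3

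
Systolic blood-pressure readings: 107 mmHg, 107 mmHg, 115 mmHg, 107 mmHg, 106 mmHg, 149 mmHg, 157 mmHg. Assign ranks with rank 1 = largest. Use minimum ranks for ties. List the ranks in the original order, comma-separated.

4, 4, 3, 4, 7, 2, 1

Sorted (descending): 157, 149, 115, 107, 107, 107, 106
The 3 values of 107 occupy positions 4–6 → each gets rank 4.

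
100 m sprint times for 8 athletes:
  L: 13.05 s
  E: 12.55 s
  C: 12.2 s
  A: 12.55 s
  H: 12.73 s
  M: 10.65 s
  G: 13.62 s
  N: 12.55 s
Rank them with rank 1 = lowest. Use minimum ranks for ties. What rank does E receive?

3

Sorted (ascending): 10.65, 12.2, 12.55, 12.55, 12.55, 12.73, 13.05, 13.62
The 3 values of 12.55 occupy positions 3–5 → each gets rank 3.
E has value 12.55 s → rank 3.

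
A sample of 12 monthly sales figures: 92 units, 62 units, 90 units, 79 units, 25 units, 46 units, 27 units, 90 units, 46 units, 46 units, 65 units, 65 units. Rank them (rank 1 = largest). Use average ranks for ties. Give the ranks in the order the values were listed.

1, 7, 2.5, 4, 12, 9, 11, 2.5, 9, 9, 5.5, 5.5

Sorted (descending): 92, 90, 90, 79, 65, 65, 62, 46, 46, 46, 27, 25
The 2 values of 90 occupy positions 2–3 → average rank (2+3)/2 = 2.5.
The 2 values of 65 occupy positions 5–6 → average rank (5+6)/2 = 5.5.
The 3 values of 46 occupy positions 8–10 → average rank 9.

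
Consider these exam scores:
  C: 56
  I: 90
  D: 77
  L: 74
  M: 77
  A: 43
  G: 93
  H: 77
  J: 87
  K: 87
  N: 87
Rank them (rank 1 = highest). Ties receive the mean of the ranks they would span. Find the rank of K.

4

Sorted (descending): 93, 90, 87, 87, 87, 77, 77, 77, 74, 56, 43
The 3 values of 87 occupy positions 3–5 → average rank 4.
The 3 values of 77 occupy positions 6–8 → average rank 7.
K has value 87 → rank 4.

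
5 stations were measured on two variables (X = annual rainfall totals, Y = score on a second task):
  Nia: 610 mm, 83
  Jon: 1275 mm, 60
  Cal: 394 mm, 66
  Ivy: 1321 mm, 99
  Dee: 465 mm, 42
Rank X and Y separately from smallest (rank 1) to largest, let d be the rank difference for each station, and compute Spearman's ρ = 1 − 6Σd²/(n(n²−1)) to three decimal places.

Ranks of variable 1: 3, 4, 1, 5, 2
Ranks of variable 2: 4, 2, 3, 5, 1
d = r₁ − r₂: -1, 2, -2, 0, 1
d²: 1, 4, 4, 0, 1; Σd² = 10
ρ = 1 − 6·10/(5·24) = 1 − 60/120 = 0.500

0.500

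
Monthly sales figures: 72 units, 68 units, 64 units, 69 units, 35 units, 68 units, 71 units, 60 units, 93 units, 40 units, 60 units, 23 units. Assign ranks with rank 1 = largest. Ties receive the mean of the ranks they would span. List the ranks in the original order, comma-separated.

Sorted (descending): 93, 72, 71, 69, 68, 68, 64, 60, 60, 40, 35, 23
The 2 values of 68 occupy positions 5–6 → average rank (5+6)/2 = 5.5.
The 2 values of 60 occupy positions 8–9 → average rank (8+9)/2 = 8.5.

2, 5.5, 7, 4, 11, 5.5, 3, 8.5, 1, 10, 8.5, 12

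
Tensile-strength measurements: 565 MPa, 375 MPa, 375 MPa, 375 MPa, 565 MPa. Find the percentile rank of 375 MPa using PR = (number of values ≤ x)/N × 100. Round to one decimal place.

N = 5.
Strictly below 375: 0. Equal to 375: 3.
PR = 3/5 × 100 = 60.0

60.0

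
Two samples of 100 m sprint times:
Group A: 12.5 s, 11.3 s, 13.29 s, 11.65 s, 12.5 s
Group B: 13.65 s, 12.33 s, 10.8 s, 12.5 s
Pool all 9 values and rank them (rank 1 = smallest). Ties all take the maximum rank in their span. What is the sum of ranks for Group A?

Sorted (ascending): 10.8, 11.3, 11.65, 12.33, 12.5, 12.5, 12.5, 13.29, 13.65
The 3 values of 12.5 occupy positions 5–7 → each gets rank 7.
Group A values → pooled ranks: 12.5→7, 11.3→2, 13.29→8, 11.65→3, 12.5→7
Rank sum = 7 + 2 + 8 + 3 + 7 = 27

27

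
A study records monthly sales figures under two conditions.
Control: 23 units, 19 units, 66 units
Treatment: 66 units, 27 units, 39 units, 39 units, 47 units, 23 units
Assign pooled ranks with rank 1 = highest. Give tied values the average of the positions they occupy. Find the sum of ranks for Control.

Sorted (descending): 66, 66, 47, 39, 39, 27, 23, 23, 19
The 2 values of 66 occupy positions 1–2 → average rank (1+2)/2 = 1.5.
The 2 values of 39 occupy positions 4–5 → average rank (4+5)/2 = 4.5.
The 2 values of 23 occupy positions 7–8 → average rank (7+8)/2 = 7.5.
Control values → pooled ranks: 23→7.5, 19→9, 66→1.5
Rank sum = 7.5 + 9 + 1.5 = 18

18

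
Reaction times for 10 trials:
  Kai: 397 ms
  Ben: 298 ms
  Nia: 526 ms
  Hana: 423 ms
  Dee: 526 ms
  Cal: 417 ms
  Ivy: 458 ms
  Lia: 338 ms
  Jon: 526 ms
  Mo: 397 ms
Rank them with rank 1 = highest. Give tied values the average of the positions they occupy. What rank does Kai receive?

Sorted (descending): 526, 526, 526, 458, 423, 417, 397, 397, 338, 298
The 3 values of 526 occupy positions 1–3 → average rank 2.
The 2 values of 397 occupy positions 7–8 → average rank (7+8)/2 = 7.5.
Kai has value 397 ms → rank 7.5.

7.5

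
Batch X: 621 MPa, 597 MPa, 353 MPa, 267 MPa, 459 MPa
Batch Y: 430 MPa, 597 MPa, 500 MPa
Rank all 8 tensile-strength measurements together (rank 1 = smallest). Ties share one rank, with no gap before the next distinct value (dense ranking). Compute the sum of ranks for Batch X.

Sorted (ascending): 267, 353, 430, 459, 500, 597, 597, 621
The 2 values of 597 share dense rank 6.
Remaining distinct values take the next consecutive integers.
Batch X values → pooled ranks: 621→7, 597→6, 353→2, 267→1, 459→4
Rank sum = 7 + 6 + 2 + 1 + 4 = 20

20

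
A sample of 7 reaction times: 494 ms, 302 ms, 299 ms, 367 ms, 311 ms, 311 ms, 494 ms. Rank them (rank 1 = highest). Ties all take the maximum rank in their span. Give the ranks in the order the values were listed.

2, 6, 7, 3, 5, 5, 2

Sorted (descending): 494, 494, 367, 311, 311, 302, 299
The 2 values of 494 occupy positions 1–2 → each gets rank 2.
The 2 values of 311 occupy positions 4–5 → each gets rank 5.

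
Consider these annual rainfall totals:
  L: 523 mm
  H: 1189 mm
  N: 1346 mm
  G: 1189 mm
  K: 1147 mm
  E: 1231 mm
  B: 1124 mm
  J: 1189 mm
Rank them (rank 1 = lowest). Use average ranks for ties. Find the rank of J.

Sorted (ascending): 523, 1124, 1147, 1189, 1189, 1189, 1231, 1346
The 3 values of 1189 occupy positions 4–6 → average rank 5.
J has value 1189 mm → rank 5.

5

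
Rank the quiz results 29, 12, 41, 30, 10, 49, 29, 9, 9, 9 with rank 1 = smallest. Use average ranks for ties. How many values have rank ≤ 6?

5

Sorted (ascending): 9, 9, 9, 10, 12, 29, 29, 30, 41, 49
The 3 values of 9 occupy positions 1–3 → average rank 2.
The 2 values of 29 occupy positions 6–7 → average rank (6+7)/2 = 6.5.
Ranks ≤ 6: {2, 2, 2, 4, 5} → 5 values.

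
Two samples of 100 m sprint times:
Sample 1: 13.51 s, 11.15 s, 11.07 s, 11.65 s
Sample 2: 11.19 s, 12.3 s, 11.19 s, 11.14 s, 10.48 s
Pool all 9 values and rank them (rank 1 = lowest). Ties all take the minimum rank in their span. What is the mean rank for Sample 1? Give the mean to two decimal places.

Sorted (ascending): 10.48, 11.07, 11.14, 11.15, 11.19, 11.19, 11.65, 12.3, 13.51
The 2 values of 11.19 occupy positions 5–6 → each gets rank 5.
Sample 1 values → pooled ranks: 13.51→9, 11.15→4, 11.07→2, 11.65→7
Mean rank = (9 + 4 + 2 + 7) / 4 = 5.50

5.50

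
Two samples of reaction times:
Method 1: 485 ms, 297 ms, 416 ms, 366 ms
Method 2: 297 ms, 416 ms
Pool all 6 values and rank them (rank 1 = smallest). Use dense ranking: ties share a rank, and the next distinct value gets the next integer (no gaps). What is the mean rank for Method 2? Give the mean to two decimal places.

Sorted (ascending): 297, 297, 366, 416, 416, 485
The 2 values of 297 share dense rank 1.
The 2 values of 416 share dense rank 3.
Remaining distinct values take the next consecutive integers.
Method 2 values → pooled ranks: 297→1, 416→3
Mean rank = (1 + 3) / 2 = 2.00

2.00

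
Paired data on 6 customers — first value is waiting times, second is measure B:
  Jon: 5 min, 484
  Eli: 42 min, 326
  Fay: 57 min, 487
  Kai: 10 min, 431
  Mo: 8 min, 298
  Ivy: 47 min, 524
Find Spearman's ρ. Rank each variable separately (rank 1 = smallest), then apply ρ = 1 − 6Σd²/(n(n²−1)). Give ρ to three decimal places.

Ranks of variable 1: 1, 4, 6, 3, 2, 5
Ranks of variable 2: 4, 2, 5, 3, 1, 6
d = r₁ − r₂: -3, 2, 1, 0, 1, -1
d²: 9, 4, 1, 0, 1, 1; Σd² = 16
ρ = 1 − 6·16/(6·35) = 1 − 96/210 = 0.543

0.543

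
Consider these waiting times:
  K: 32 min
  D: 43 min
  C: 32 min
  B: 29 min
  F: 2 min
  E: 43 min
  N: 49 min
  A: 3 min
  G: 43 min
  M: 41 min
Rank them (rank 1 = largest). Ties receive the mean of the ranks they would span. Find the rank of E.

3

Sorted (descending): 49, 43, 43, 43, 41, 32, 32, 29, 3, 2
The 3 values of 43 occupy positions 2–4 → average rank 3.
The 2 values of 32 occupy positions 6–7 → average rank (6+7)/2 = 6.5.
E has value 43 min → rank 3.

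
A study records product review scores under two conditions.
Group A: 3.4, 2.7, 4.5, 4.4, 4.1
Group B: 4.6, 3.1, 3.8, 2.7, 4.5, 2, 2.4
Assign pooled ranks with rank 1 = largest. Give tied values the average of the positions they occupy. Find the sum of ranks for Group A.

Sorted (descending): 4.6, 4.5, 4.5, 4.4, 4.1, 3.8, 3.4, 3.1, 2.7, 2.7, 2.4, 2
The 2 values of 4.5 occupy positions 2–3 → average rank (2+3)/2 = 2.5.
The 2 values of 2.7 occupy positions 9–10 → average rank (9+10)/2 = 9.5.
Group A values → pooled ranks: 3.4→7, 2.7→9.5, 4.5→2.5, 4.4→4, 4.1→5
Rank sum = 7 + 9.5 + 2.5 + 4 + 5 = 28

28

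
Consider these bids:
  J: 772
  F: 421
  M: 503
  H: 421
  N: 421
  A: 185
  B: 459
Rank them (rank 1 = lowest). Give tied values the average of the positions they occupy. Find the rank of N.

Sorted (ascending): 185, 421, 421, 421, 459, 503, 772
The 3 values of 421 occupy positions 2–4 → average rank 3.
N has value 421 → rank 3.

3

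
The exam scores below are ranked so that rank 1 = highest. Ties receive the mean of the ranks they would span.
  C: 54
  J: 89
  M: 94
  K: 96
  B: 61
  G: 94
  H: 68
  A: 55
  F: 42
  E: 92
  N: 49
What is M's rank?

2.5

Sorted (descending): 96, 94, 94, 92, 89, 68, 61, 55, 54, 49, 42
The 2 values of 94 occupy positions 2–3 → average rank (2+3)/2 = 2.5.
M has value 94 → rank 2.5.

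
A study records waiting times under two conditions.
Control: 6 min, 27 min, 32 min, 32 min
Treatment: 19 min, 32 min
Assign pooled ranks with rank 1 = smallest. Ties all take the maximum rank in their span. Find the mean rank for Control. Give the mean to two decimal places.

4.00

Sorted (ascending): 6, 19, 27, 32, 32, 32
The 3 values of 32 occupy positions 4–6 → each gets rank 6.
Control values → pooled ranks: 6→1, 27→3, 32→6, 32→6
Mean rank = (1 + 3 + 6 + 6) / 4 = 4.00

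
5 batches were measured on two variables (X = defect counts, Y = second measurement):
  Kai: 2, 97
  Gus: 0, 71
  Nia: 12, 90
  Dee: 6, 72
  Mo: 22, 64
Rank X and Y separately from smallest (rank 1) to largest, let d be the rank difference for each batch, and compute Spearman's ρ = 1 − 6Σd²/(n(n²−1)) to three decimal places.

Ranks of variable 1: 2, 1, 4, 3, 5
Ranks of variable 2: 5, 2, 4, 3, 1
d = r₁ − r₂: -3, -1, 0, 0, 4
d²: 9, 1, 0, 0, 16; Σd² = 26
ρ = 1 − 6·26/(5·24) = 1 − 156/120 = -0.300

-0.300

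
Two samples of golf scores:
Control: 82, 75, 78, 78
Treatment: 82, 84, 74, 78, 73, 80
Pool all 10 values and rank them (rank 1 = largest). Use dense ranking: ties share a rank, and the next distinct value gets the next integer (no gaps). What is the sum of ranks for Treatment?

Sorted (descending): 84, 82, 82, 80, 78, 78, 78, 75, 74, 73
The 2 values of 82 share dense rank 2.
The 3 values of 78 share dense rank 4.
Remaining distinct values take the next consecutive integers.
Treatment values → pooled ranks: 82→2, 84→1, 74→6, 78→4, 73→7, 80→3
Rank sum = 2 + 1 + 6 + 4 + 7 + 3 = 23

23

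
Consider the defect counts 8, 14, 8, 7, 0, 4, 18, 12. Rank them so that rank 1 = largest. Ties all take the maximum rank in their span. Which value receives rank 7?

4

Sorted (descending): 18, 14, 12, 8, 8, 7, 4, 0
The 2 values of 8 occupy positions 4–5 → each gets rank 5.
Rank 7 → value 4.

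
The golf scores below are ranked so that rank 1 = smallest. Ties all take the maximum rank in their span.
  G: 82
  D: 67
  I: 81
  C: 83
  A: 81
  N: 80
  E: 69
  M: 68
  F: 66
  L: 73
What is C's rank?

10

Sorted (ascending): 66, 67, 68, 69, 73, 80, 81, 81, 82, 83
The 2 values of 81 occupy positions 7–8 → each gets rank 8.
C has value 83 → rank 10.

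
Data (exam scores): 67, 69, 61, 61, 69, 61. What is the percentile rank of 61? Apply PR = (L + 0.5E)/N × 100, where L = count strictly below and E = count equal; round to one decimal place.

N = 6.
Strictly below 61: 0. Equal to 61: 3.
PR = (0 + 0.5·3)/6 × 100 = 25.0

25.0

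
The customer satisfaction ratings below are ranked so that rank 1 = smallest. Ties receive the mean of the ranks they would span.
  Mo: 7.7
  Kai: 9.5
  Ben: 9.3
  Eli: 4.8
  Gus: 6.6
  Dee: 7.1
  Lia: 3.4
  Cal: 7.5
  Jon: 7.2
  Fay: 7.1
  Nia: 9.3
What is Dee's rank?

4.5

Sorted (ascending): 3.4, 4.8, 6.6, 7.1, 7.1, 7.2, 7.5, 7.7, 9.3, 9.3, 9.5
The 2 values of 7.1 occupy positions 4–5 → average rank (4+5)/2 = 4.5.
The 2 values of 9.3 occupy positions 9–10 → average rank (9+10)/2 = 9.5.
Dee has value 7.1 → rank 4.5.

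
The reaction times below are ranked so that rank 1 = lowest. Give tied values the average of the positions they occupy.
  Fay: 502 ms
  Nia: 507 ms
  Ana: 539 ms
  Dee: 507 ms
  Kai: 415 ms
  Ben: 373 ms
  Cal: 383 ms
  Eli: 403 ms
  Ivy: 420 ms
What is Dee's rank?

Sorted (ascending): 373, 383, 403, 415, 420, 502, 507, 507, 539
The 2 values of 507 occupy positions 7–8 → average rank (7+8)/2 = 7.5.
Dee has value 507 ms → rank 7.5.

7.5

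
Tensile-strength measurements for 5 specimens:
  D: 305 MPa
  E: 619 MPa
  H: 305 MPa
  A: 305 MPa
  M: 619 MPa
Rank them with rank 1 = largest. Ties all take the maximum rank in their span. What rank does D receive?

Sorted (descending): 619, 619, 305, 305, 305
The 2 values of 619 occupy positions 1–2 → each gets rank 2.
The 3 values of 305 occupy positions 3–5 → each gets rank 5.
D has value 305 MPa → rank 5.

5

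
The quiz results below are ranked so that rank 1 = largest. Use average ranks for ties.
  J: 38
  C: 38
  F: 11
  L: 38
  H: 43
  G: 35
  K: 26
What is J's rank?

Sorted (descending): 43, 38, 38, 38, 35, 26, 11
The 3 values of 38 occupy positions 2–4 → average rank 3.
J has value 38 → rank 3.

3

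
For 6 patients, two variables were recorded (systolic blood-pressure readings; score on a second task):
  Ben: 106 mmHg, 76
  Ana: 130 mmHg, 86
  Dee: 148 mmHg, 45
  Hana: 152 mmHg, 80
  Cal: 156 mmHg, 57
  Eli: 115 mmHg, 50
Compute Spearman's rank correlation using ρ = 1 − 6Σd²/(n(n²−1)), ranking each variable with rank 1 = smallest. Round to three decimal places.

-0.029

Ranks of variable 1: 1, 3, 4, 5, 6, 2
Ranks of variable 2: 4, 6, 1, 5, 3, 2
d = r₁ − r₂: -3, -3, 3, 0, 3, 0
d²: 9, 9, 9, 0, 9, 0; Σd² = 36
ρ = 1 − 6·36/(6·35) = 1 − 216/210 = -0.029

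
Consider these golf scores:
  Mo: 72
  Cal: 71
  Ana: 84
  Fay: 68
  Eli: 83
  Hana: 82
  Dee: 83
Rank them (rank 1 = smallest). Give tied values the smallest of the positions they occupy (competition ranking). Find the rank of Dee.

5

Sorted (ascending): 68, 71, 72, 82, 83, 83, 84
The 2 values of 83 occupy positions 5–6 → each gets rank 5.
Dee has value 83 → rank 5.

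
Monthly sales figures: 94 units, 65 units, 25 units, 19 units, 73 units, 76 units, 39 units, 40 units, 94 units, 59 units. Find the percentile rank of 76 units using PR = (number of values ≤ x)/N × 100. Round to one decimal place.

N = 10.
Strictly below 76: 7. Equal to 76: 1.
PR = 8/10 × 100 = 80.0

80.0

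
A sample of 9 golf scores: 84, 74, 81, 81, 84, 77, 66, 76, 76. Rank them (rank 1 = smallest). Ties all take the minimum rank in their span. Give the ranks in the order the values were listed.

Sorted (ascending): 66, 74, 76, 76, 77, 81, 81, 84, 84
The 2 values of 76 occupy positions 3–4 → each gets rank 3.
The 2 values of 81 occupy positions 6–7 → each gets rank 6.
The 2 values of 84 occupy positions 8–9 → each gets rank 8.

8, 2, 6, 6, 8, 5, 1, 3, 3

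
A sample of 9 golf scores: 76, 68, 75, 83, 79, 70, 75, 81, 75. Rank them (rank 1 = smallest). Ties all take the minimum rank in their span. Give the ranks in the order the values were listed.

Sorted (ascending): 68, 70, 75, 75, 75, 76, 79, 81, 83
The 3 values of 75 occupy positions 3–5 → each gets rank 3.

6, 1, 3, 9, 7, 2, 3, 8, 3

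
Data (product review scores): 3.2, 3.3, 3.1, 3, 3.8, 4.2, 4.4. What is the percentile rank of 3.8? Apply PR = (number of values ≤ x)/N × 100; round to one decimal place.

N = 7.
Strictly below 3.8: 4. Equal to 3.8: 1.
PR = 5/7 × 100 = 71.4

71.4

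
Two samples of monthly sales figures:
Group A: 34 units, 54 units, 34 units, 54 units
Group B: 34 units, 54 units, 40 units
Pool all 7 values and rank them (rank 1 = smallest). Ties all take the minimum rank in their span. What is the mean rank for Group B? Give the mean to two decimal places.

Sorted (ascending): 34, 34, 34, 40, 54, 54, 54
The 3 values of 34 occupy positions 1–3 → each gets rank 1.
The 3 values of 54 occupy positions 5–7 → each gets rank 5.
Group B values → pooled ranks: 34→1, 54→5, 40→4
Mean rank = (1 + 5 + 4) / 3 = 3.33

3.33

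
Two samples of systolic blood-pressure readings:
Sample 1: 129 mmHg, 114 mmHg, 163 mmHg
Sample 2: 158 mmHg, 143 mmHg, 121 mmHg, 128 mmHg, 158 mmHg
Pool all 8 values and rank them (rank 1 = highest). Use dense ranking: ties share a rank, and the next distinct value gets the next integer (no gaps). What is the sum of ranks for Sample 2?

Sorted (descending): 163, 158, 158, 143, 129, 128, 121, 114
The 2 values of 158 share dense rank 2.
Remaining distinct values take the next consecutive integers.
Sample 2 values → pooled ranks: 158→2, 143→3, 121→6, 128→5, 158→2
Rank sum = 2 + 3 + 6 + 5 + 2 = 18

18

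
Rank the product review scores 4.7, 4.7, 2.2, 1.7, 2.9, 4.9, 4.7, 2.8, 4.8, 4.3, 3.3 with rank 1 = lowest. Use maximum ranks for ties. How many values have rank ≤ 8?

Sorted (ascending): 1.7, 2.2, 2.8, 2.9, 3.3, 4.3, 4.7, 4.7, 4.7, 4.8, 4.9
The 3 values of 4.7 occupy positions 7–9 → each gets rank 9.
Ranks ≤ 8: {1, 2, 3, 4, 5, 6} → 6 values.

6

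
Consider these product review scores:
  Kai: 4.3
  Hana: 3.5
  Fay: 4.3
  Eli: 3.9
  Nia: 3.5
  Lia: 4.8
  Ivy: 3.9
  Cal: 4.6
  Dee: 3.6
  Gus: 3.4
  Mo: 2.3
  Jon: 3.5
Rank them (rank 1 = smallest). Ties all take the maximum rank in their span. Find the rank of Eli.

Sorted (ascending): 2.3, 3.4, 3.5, 3.5, 3.5, 3.6, 3.9, 3.9, 4.3, 4.3, 4.6, 4.8
The 3 values of 3.5 occupy positions 3–5 → each gets rank 5.
The 2 values of 3.9 occupy positions 7–8 → each gets rank 8.
The 2 values of 4.3 occupy positions 9–10 → each gets rank 10.
Eli has value 3.9 → rank 8.

8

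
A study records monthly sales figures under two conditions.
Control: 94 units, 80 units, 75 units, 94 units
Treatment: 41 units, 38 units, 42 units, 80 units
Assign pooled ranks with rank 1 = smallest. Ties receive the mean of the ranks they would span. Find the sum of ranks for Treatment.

Sorted (ascending): 38, 41, 42, 75, 80, 80, 94, 94
The 2 values of 80 occupy positions 5–6 → average rank (5+6)/2 = 5.5.
The 2 values of 94 occupy positions 7–8 → average rank (7+8)/2 = 7.5.
Treatment values → pooled ranks: 41→2, 38→1, 42→3, 80→5.5
Rank sum = 2 + 1 + 3 + 5.5 = 11.5

11.5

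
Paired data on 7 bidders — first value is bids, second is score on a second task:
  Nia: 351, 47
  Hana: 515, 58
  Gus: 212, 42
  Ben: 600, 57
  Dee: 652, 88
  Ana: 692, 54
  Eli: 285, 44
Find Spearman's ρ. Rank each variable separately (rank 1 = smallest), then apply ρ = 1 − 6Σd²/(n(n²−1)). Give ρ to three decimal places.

Ranks of variable 1: 3, 4, 1, 5, 6, 7, 2
Ranks of variable 2: 3, 6, 1, 5, 7, 4, 2
d = r₁ − r₂: 0, -2, 0, 0, -1, 3, 0
d²: 0, 4, 0, 0, 1, 9, 0; Σd² = 14
ρ = 1 − 6·14/(7·48) = 1 − 84/336 = 0.750

0.750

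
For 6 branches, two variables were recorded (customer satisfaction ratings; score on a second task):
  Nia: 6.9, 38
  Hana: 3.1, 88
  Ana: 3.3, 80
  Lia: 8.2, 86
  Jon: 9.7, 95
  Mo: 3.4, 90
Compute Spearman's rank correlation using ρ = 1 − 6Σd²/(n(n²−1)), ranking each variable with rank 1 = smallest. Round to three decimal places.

0.257

Ranks of variable 1: 4, 1, 2, 5, 6, 3
Ranks of variable 2: 1, 4, 2, 3, 6, 5
d = r₁ − r₂: 3, -3, 0, 2, 0, -2
d²: 9, 9, 0, 4, 0, 4; Σd² = 26
ρ = 1 − 6·26/(6·35) = 1 − 156/210 = 0.257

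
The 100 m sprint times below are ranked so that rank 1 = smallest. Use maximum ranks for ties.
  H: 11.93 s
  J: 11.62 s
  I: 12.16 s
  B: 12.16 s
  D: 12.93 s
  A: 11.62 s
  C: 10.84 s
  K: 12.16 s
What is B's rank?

Sorted (ascending): 10.84, 11.62, 11.62, 11.93, 12.16, 12.16, 12.16, 12.93
The 2 values of 11.62 occupy positions 2–3 → each gets rank 3.
The 3 values of 12.16 occupy positions 5–7 → each gets rank 7.
B has value 12.16 s → rank 7.

7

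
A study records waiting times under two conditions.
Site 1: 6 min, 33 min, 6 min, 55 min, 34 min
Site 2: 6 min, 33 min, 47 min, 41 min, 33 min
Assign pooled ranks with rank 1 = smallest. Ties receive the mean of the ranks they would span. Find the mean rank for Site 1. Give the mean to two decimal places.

Sorted (ascending): 6, 6, 6, 33, 33, 33, 34, 41, 47, 55
The 3 values of 6 occupy positions 1–3 → average rank 2.
The 3 values of 33 occupy positions 4–6 → average rank 5.
Site 1 values → pooled ranks: 6→2, 33→5, 6→2, 55→10, 34→7
Mean rank = (2 + 5 + 2 + 10 + 7) / 5 = 5.20

5.20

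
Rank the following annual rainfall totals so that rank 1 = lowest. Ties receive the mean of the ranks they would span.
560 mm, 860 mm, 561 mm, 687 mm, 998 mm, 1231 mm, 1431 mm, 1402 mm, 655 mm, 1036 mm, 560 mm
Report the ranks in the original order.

1.5, 6, 3, 5, 7, 9, 11, 10, 4, 8, 1.5

Sorted (ascending): 560, 560, 561, 655, 687, 860, 998, 1036, 1231, 1402, 1431
The 2 values of 560 occupy positions 1–2 → average rank (1+2)/2 = 1.5.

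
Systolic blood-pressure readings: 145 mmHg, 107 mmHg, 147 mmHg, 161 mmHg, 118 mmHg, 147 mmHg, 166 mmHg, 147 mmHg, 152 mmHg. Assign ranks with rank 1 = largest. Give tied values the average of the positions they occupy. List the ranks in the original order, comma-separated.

7, 9, 5, 2, 8, 5, 1, 5, 3

Sorted (descending): 166, 161, 152, 147, 147, 147, 145, 118, 107
The 3 values of 147 occupy positions 4–6 → average rank 5.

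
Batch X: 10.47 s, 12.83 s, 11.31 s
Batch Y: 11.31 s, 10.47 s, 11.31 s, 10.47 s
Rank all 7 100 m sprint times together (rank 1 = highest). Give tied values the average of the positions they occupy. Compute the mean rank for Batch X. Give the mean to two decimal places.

Sorted (descending): 12.83, 11.31, 11.31, 11.31, 10.47, 10.47, 10.47
The 3 values of 11.31 occupy positions 2–4 → average rank 3.
The 3 values of 10.47 occupy positions 5–7 → average rank 6.
Batch X values → pooled ranks: 10.47→6, 12.83→1, 11.31→3
Mean rank = (6 + 1 + 3) / 3 = 3.33

3.33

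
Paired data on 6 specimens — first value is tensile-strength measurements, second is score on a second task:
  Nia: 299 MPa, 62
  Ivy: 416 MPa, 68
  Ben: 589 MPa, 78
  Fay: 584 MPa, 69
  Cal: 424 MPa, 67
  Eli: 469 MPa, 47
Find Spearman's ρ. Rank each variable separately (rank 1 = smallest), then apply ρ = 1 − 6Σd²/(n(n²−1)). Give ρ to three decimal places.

Ranks of variable 1: 1, 2, 6, 5, 3, 4
Ranks of variable 2: 2, 4, 6, 5, 3, 1
d = r₁ − r₂: -1, -2, 0, 0, 0, 3
d²: 1, 4, 0, 0, 0, 9; Σd² = 14
ρ = 1 − 6·14/(6·35) = 1 − 84/210 = 0.600

0.600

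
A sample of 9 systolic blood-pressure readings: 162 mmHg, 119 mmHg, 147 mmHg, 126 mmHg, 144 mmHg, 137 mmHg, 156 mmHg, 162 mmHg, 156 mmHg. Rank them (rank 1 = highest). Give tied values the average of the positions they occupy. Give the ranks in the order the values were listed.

Sorted (descending): 162, 162, 156, 156, 147, 144, 137, 126, 119
The 2 values of 162 occupy positions 1–2 → average rank (1+2)/2 = 1.5.
The 2 values of 156 occupy positions 3–4 → average rank (3+4)/2 = 3.5.

1.5, 9, 5, 8, 6, 7, 3.5, 1.5, 3.5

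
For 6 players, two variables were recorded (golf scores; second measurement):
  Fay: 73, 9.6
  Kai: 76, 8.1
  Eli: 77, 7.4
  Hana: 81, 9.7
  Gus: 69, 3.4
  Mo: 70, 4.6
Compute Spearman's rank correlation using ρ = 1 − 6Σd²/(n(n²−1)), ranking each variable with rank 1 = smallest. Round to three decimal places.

Ranks of variable 1: 3, 4, 5, 6, 1, 2
Ranks of variable 2: 5, 4, 3, 6, 1, 2
d = r₁ − r₂: -2, 0, 2, 0, 0, 0
d²: 4, 0, 4, 0, 0, 0; Σd² = 8
ρ = 1 − 6·8/(6·35) = 1 − 48/210 = 0.771

0.771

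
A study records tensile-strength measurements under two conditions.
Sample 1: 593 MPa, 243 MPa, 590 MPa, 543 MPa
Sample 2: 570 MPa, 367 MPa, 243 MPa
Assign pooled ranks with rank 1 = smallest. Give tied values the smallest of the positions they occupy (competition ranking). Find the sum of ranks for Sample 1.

Sorted (ascending): 243, 243, 367, 543, 570, 590, 593
The 2 values of 243 occupy positions 1–2 → each gets rank 1.
Sample 1 values → pooled ranks: 593→7, 243→1, 590→6, 543→4
Rank sum = 7 + 1 + 6 + 4 = 18

18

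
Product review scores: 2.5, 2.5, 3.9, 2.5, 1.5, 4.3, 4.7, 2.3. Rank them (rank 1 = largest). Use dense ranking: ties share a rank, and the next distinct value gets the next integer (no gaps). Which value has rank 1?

4.7

Sorted (descending): 4.7, 4.3, 3.9, 2.5, 2.5, 2.5, 2.3, 1.5
The 3 values of 2.5 share dense rank 4.
Remaining distinct values take the next consecutive integers.
Rank 1 → value 4.7.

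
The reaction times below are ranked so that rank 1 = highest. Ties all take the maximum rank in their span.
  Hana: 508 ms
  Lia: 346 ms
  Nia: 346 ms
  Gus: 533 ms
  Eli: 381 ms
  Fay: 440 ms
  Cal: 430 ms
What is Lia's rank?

7

Sorted (descending): 533, 508, 440, 430, 381, 346, 346
The 2 values of 346 occupy positions 6–7 → each gets rank 7.
Lia has value 346 ms → rank 7.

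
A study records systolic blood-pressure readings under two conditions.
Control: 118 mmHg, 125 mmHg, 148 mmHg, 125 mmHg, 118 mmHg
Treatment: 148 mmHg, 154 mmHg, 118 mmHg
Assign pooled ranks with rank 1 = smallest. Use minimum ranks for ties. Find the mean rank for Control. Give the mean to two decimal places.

3.20

Sorted (ascending): 118, 118, 118, 125, 125, 148, 148, 154
The 3 values of 118 occupy positions 1–3 → each gets rank 1.
The 2 values of 125 occupy positions 4–5 → each gets rank 4.
The 2 values of 148 occupy positions 6–7 → each gets rank 6.
Control values → pooled ranks: 118→1, 125→4, 148→6, 125→4, 118→1
Mean rank = (1 + 4 + 6 + 4 + 1) / 5 = 3.20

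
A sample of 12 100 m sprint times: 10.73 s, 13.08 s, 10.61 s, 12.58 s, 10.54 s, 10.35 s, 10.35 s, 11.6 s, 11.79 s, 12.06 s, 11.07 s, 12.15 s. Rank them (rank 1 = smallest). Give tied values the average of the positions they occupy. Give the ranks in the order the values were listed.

Sorted (ascending): 10.35, 10.35, 10.54, 10.61, 10.73, 11.07, 11.6, 11.79, 12.06, 12.15, 12.58, 13.08
The 2 values of 10.35 occupy positions 1–2 → average rank (1+2)/2 = 1.5.

5, 12, 4, 11, 3, 1.5, 1.5, 7, 8, 9, 6, 10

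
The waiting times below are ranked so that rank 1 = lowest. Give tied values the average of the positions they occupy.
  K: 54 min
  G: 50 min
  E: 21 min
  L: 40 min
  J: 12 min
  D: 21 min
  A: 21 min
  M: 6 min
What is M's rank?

Sorted (ascending): 6, 12, 21, 21, 21, 40, 50, 54
The 3 values of 21 occupy positions 3–5 → average rank 4.
M has value 6 min → rank 1.

1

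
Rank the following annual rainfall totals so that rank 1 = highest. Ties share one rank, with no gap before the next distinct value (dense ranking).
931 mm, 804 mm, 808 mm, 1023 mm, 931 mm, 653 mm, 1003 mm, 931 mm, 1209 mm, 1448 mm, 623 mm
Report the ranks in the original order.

5, 7, 6, 3, 5, 8, 4, 5, 2, 1, 9

Sorted (descending): 1448, 1209, 1023, 1003, 931, 931, 931, 808, 804, 653, 623
The 3 values of 931 share dense rank 5.
Remaining distinct values take the next consecutive integers.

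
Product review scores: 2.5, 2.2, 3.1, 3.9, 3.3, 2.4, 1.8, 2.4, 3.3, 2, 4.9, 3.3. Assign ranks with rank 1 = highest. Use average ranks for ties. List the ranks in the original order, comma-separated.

Sorted (descending): 4.9, 3.9, 3.3, 3.3, 3.3, 3.1, 2.5, 2.4, 2.4, 2.2, 2, 1.8
The 3 values of 3.3 occupy positions 3–5 → average rank 4.
The 2 values of 2.4 occupy positions 8–9 → average rank (8+9)/2 = 8.5.

7, 10, 6, 2, 4, 8.5, 12, 8.5, 4, 11, 1, 4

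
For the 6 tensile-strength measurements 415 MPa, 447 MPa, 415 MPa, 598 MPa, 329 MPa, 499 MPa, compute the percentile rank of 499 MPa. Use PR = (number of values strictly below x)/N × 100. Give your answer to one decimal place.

66.7

N = 6.
Strictly below 499: 4. Equal to 499: 1.
PR = 4/6 × 100 = 66.7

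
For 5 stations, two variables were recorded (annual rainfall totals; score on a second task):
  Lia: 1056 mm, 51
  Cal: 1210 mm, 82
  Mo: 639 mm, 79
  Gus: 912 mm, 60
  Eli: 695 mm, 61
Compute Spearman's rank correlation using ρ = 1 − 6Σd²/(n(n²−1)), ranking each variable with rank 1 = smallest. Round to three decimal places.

Ranks of variable 1: 4, 5, 1, 3, 2
Ranks of variable 2: 1, 5, 4, 2, 3
d = r₁ − r₂: 3, 0, -3, 1, -1
d²: 9, 0, 9, 1, 1; Σd² = 20
ρ = 1 − 6·20/(5·24) = 1 − 120/120 = 0.000

0.000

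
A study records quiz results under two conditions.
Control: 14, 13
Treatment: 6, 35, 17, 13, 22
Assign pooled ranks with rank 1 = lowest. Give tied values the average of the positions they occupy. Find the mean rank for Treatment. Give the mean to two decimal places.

4.30

Sorted (ascending): 6, 13, 13, 14, 17, 22, 35
The 2 values of 13 occupy positions 2–3 → average rank (2+3)/2 = 2.5.
Treatment values → pooled ranks: 6→1, 35→7, 17→5, 13→2.5, 22→6
Mean rank = (1 + 7 + 5 + 2.5 + 6) / 5 = 4.30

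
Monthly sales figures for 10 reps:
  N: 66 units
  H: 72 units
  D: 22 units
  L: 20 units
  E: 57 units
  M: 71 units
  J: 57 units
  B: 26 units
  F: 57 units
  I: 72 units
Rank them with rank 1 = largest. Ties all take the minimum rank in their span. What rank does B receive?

8

Sorted (descending): 72, 72, 71, 66, 57, 57, 57, 26, 22, 20
The 2 values of 72 occupy positions 1–2 → each gets rank 1.
The 3 values of 57 occupy positions 5–7 → each gets rank 5.
B has value 26 units → rank 8.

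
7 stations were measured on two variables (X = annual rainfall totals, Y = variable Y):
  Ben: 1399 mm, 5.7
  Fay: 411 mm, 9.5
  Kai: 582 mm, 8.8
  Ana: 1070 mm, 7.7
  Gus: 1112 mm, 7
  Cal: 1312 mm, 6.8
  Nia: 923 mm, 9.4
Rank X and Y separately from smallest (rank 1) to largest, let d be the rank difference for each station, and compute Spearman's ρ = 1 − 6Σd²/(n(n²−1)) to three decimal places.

Ranks of variable 1: 7, 1, 2, 4, 5, 6, 3
Ranks of variable 2: 1, 7, 5, 4, 3, 2, 6
d = r₁ − r₂: 6, -6, -3, 0, 2, 4, -3
d²: 36, 36, 9, 0, 4, 16, 9; Σd² = 110
ρ = 1 − 6·110/(7·48) = 1 − 660/336 = -0.964

-0.964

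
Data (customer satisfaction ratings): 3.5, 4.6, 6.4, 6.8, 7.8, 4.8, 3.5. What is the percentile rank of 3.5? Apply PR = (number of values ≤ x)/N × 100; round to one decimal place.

28.6

N = 7.
Strictly below 3.5: 0. Equal to 3.5: 2.
PR = 2/7 × 100 = 28.6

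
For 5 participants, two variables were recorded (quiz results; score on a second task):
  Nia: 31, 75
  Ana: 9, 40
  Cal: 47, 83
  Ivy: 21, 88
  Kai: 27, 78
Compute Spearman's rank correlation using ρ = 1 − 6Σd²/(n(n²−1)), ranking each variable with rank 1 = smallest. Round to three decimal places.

Ranks of variable 1: 4, 1, 5, 2, 3
Ranks of variable 2: 2, 1, 4, 5, 3
d = r₁ − r₂: 2, 0, 1, -3, 0
d²: 4, 0, 1, 9, 0; Σd² = 14
ρ = 1 − 6·14/(5·24) = 1 − 84/120 = 0.300

0.300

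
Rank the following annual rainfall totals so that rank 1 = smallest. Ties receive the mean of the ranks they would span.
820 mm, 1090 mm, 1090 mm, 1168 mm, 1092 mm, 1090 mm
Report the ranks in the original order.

1, 3, 3, 6, 5, 3

Sorted (ascending): 820, 1090, 1090, 1090, 1092, 1168
The 3 values of 1090 occupy positions 2–4 → average rank 3.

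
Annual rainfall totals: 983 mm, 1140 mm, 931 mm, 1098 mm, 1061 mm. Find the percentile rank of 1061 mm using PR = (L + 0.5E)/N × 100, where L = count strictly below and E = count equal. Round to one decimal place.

N = 5.
Strictly below 1061: 2. Equal to 1061: 1.
PR = (2 + 0.5·1)/5 × 100 = 50.0

50.0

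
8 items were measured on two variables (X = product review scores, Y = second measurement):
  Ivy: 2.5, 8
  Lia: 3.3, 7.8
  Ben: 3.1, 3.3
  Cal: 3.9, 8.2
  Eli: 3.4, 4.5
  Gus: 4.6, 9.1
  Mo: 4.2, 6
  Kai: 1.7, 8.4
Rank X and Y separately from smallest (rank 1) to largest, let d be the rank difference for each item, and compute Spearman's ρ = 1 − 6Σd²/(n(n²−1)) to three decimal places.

0.119

Ranks of variable 1: 2, 4, 3, 6, 5, 8, 7, 1
Ranks of variable 2: 5, 4, 1, 6, 2, 8, 3, 7
d = r₁ − r₂: -3, 0, 2, 0, 3, 0, 4, -6
d²: 9, 0, 4, 0, 9, 0, 16, 36; Σd² = 74
ρ = 1 − 6·74/(8·63) = 1 − 444/504 = 0.119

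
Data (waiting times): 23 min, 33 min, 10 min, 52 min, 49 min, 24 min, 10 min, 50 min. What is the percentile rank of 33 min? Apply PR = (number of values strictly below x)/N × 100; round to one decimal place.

50.0

N = 8.
Strictly below 33: 4. Equal to 33: 1.
PR = 4/8 × 100 = 50.0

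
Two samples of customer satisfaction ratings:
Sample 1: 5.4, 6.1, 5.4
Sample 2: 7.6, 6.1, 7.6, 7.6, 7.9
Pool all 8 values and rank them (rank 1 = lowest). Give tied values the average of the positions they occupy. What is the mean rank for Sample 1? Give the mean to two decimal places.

2.17

Sorted (ascending): 5.4, 5.4, 6.1, 6.1, 7.6, 7.6, 7.6, 7.9
The 2 values of 5.4 occupy positions 1–2 → average rank (1+2)/2 = 1.5.
The 2 values of 6.1 occupy positions 3–4 → average rank (3+4)/2 = 3.5.
The 3 values of 7.6 occupy positions 5–7 → average rank 6.
Sample 1 values → pooled ranks: 5.4→1.5, 6.1→3.5, 5.4→1.5
Mean rank = (1.5 + 3.5 + 1.5) / 3 = 2.17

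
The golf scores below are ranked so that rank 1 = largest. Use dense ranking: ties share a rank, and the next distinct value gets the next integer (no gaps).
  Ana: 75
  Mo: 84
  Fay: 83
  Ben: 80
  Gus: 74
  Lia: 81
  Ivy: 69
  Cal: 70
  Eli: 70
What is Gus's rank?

Sorted (descending): 84, 83, 81, 80, 75, 74, 70, 70, 69
The 2 values of 70 share dense rank 7.
Remaining distinct values take the next consecutive integers.
Gus has value 74 → rank 6.

6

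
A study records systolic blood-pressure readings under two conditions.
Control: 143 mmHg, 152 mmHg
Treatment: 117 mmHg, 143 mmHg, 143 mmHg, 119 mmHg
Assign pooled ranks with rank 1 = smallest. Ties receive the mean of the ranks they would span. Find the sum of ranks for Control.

Sorted (ascending): 117, 119, 143, 143, 143, 152
The 3 values of 143 occupy positions 3–5 → average rank 4.
Control values → pooled ranks: 143→4, 152→6
Rank sum = 4 + 6 = 10

10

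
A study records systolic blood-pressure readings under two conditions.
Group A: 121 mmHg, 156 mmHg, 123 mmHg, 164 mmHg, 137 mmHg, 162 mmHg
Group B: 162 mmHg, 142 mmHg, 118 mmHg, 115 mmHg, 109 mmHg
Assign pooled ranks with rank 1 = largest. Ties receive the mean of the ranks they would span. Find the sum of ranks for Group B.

Sorted (descending): 164, 162, 162, 156, 142, 137, 123, 121, 118, 115, 109
The 2 values of 162 occupy positions 2–3 → average rank (2+3)/2 = 2.5.
Group B values → pooled ranks: 162→2.5, 142→5, 118→9, 115→10, 109→11
Rank sum = 2.5 + 5 + 9 + 10 + 11 = 37.5

37.5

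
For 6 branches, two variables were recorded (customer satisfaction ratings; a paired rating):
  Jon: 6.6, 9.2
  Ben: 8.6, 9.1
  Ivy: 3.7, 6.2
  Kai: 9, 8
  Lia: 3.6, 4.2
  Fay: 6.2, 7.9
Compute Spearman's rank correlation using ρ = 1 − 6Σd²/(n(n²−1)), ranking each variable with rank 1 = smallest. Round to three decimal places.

Ranks of variable 1: 4, 5, 2, 6, 1, 3
Ranks of variable 2: 6, 5, 2, 4, 1, 3
d = r₁ − r₂: -2, 0, 0, 2, 0, 0
d²: 4, 0, 0, 4, 0, 0; Σd² = 8
ρ = 1 − 6·8/(6·35) = 1 − 48/210 = 0.771

0.771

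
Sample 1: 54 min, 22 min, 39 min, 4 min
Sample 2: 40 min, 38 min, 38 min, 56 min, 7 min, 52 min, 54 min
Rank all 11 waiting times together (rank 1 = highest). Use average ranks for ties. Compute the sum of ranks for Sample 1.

Sorted (descending): 56, 54, 54, 52, 40, 39, 38, 38, 22, 7, 4
The 2 values of 54 occupy positions 2–3 → average rank (2+3)/2 = 2.5.
The 2 values of 38 occupy positions 7–8 → average rank (7+8)/2 = 7.5.
Sample 1 values → pooled ranks: 54→2.5, 22→9, 39→6, 4→11
Rank sum = 2.5 + 9 + 6 + 11 = 28.5

28.5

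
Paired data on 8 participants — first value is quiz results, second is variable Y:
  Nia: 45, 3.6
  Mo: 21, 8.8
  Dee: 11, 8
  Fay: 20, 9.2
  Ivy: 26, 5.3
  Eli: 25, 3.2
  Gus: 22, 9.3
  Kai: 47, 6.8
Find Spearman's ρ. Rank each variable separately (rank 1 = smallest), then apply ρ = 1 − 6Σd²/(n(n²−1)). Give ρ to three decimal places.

Ranks of variable 1: 7, 3, 1, 2, 6, 5, 4, 8
Ranks of variable 2: 2, 6, 5, 7, 3, 1, 8, 4
d = r₁ − r₂: 5, -3, -4, -5, 3, 4, -4, 4
d²: 25, 9, 16, 25, 9, 16, 16, 16; Σd² = 132
ρ = 1 − 6·132/(8·63) = 1 − 792/504 = -0.571

-0.571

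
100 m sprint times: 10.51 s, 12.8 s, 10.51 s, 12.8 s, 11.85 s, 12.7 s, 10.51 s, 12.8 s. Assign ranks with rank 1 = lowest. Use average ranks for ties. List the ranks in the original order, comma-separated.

Sorted (ascending): 10.51, 10.51, 10.51, 11.85, 12.7, 12.8, 12.8, 12.8
The 3 values of 10.51 occupy positions 1–3 → average rank 2.
The 3 values of 12.8 occupy positions 6–8 → average rank 7.

2, 7, 2, 7, 4, 5, 2, 7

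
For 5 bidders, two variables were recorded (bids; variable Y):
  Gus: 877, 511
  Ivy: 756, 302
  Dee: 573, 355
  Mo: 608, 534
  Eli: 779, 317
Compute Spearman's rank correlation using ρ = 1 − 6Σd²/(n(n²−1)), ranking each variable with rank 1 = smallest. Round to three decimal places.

Ranks of variable 1: 5, 3, 1, 2, 4
Ranks of variable 2: 4, 1, 3, 5, 2
d = r₁ − r₂: 1, 2, -2, -3, 2
d²: 1, 4, 4, 9, 4; Σd² = 22
ρ = 1 − 6·22/(5·24) = 1 − 132/120 = -0.100

-0.100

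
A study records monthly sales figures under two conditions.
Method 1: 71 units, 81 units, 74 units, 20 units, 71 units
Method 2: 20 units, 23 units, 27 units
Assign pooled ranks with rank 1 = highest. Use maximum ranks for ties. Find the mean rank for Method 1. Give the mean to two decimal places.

3.80

Sorted (descending): 81, 74, 71, 71, 27, 23, 20, 20
The 2 values of 71 occupy positions 3–4 → each gets rank 4.
The 2 values of 20 occupy positions 7–8 → each gets rank 8.
Method 1 values → pooled ranks: 71→4, 81→1, 74→2, 20→8, 71→4
Mean rank = (4 + 1 + 2 + 8 + 4) / 5 = 3.80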